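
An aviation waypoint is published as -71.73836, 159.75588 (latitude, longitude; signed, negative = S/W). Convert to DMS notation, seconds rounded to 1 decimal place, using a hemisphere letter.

71°44′18.1″ S, 159°45′21.2″ E

Latitude is negative → S; |value| = 71.738360
φ: 0.738360° → 44.30160′; 0.30160 × 60 = 18.096″
Lon: 0.755880 × 60 = 45.35280′ → 45′, remainder × 60 = 21.168″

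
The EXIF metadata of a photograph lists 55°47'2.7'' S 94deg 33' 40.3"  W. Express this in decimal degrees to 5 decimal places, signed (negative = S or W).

φ: 55° + 47/60 + 2.7/3600 = 55 + 0.783333 + 0.000750 = 55.784083
hemisphere S, so the sign is −
Lon: 94° + 33/60 + 40.3/3600 = 94 + 0.550000 + 0.011194 = 94.561194
hemisphere W, so the sign is −

-55.78408, -94.56119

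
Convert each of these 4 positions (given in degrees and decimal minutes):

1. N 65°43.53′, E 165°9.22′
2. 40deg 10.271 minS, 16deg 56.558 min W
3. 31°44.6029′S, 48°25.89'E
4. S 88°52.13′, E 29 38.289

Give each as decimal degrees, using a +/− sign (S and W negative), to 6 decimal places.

1. 65.725500, 165.153667
2. -40.171183, -16.942633
3. -31.743382, 48.431500
4. -88.868833, 29.638150

Point 1:
  φ: 65 + 43.53/60 = 65.7255000
  N ⇒ keep positive
  Longitude: 9.22′ = 0.153667°; total 165.1536667
  E ⇒ keep positive
Point 2:
  Lat: 10.271′ = 0.171183°; total 40.1711833
  hemisphere S, so the sign is −
  Longitude: 16 + 56.558/60 = 16.9426333
  hemisphere W, so the sign is −
Point 3:
  Latitude: 31 + 44.6029/60 = 31.7433817
  S → negative
  λ: 25.89′ = 0.431500°; total 48.4315000
  E ⇒ keep positive
Point 4:
  Latitude: 88 + 52.13/60 = 88.8688333
  S → negative
  λ: 38.289′ = 0.638150°; total 29.6381500
  E ⇒ keep positive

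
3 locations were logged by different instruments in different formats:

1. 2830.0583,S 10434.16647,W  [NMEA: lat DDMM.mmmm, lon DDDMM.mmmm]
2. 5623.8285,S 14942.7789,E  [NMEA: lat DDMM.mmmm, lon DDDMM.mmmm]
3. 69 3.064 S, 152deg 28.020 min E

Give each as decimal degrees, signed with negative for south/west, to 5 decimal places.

1. -28.50097, -104.56944
2. -56.39714, 149.71298
3. -69.05107, 152.46700

Point 1:
  Latitude: degrees = first 2 digits = 28, minutes = 30.0583; 28 + 30.0583/60 = 28.500972
  S ⇒ negate
  Longitude: degrees = first 3 digits = 104, minutes = 34.16647; 104 + 34.16647/60 = 104.569441
  W → negative
Point 2:
  Latitude: split at 2 digits → 56° and 23.8285′; 56 + 23.8285/60 = 56.397142
  S ⇒ negate
  Lon: split at 3 digits → 149° and 42.7789′; 149 + 42.7789/60 = 149.712982
  E → positive
Point 3:
  Lat: 69 + 3.064/60 = 69.051067
  S → negative
  λ: 28.02′ = 0.467000°; total 152.467000
  E → positive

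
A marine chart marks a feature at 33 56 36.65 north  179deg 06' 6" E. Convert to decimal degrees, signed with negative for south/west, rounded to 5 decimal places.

33.94351, 179.10167

Latitude: 33° + 56/60 + 36.65/3600 = 33 + 0.933333 + 0.010181 = 33.943514
N ⇒ keep positive
Lon: 179 + 6/60 + 6/3600 = 179.101667
E ⇒ keep positive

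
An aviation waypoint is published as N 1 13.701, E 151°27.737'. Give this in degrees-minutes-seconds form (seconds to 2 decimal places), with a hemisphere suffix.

1°13′42.06″ N, 151°27′44.22″ E

φ: 13.70100′ → 13′ and 0.70100 × 60 = 42.0600″
Lon: 27.73700′ → 27′ and 0.73700 × 60 = 44.2200″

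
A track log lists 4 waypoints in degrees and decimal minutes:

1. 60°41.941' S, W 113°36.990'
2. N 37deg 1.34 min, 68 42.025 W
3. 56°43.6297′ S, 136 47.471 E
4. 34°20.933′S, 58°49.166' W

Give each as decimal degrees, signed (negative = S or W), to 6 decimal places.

Point 1:
  φ: 41.941′ = 0.699017°; total 60.6990167
  hemisphere S, so the sign is −
  λ: 113 + 36.99/60 = 113.6165000
  W → negative
Point 2:
  φ: 1.34′ = 0.022333°; total 37.0223333
  N ⇒ keep positive
  λ: 68 + 42.025/60 = 68.7004167
  W → negative
Point 3:
  Latitude: 43.6297′ = 0.727162°; total 56.7271617
  S → negative
  λ: 136 + 47.471/60 = 136.7911833
  E → positive
Point 4:
  Latitude: 20.933′ = 0.348883°; total 34.3488833
  S → negative
  Lon: 49.166′ = 0.819433°; total 58.8194333
  W → negative

1. -60.699017, -113.616500
2. 37.022333, -68.700417
3. -56.727162, 136.791183
4. -34.348883, -58.819433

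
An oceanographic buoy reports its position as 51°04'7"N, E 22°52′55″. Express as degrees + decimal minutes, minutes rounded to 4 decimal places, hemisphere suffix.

φ: seconds/60 = 0.11667; minutes = 4 + 0.11667 = 4.116667
Lon: seconds/60 = 0.91667; minutes = 52 + 0.91667 = 52.916667

51° 4.1167′ N, 22° 52.9167′ E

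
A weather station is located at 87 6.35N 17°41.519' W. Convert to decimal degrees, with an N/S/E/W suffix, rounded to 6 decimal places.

87.105833° N, 17.691983° W

φ: 87 + 6.35/60 = 87.1058333
λ: 17 + 41.519/60 = 17.6919833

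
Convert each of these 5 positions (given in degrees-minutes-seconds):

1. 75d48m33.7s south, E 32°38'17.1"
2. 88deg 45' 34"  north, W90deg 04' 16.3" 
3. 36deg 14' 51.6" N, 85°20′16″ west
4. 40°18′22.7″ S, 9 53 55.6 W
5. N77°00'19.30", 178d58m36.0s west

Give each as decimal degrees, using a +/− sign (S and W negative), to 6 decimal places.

Point 1:
  Latitude: 75° + 48/60 + 33.7/3600 = 75 + 0.800000 + 0.009361 = 75.8093611
  hemisphere S, so the sign is −
  λ: 38′ + 17.1″ = 38.28500′; 32 + 38.28500/60 = 32.6380833
  E ⇒ keep positive
Point 2:
  Lat: 45′ + 34″ = 45.56667′; 88 + 45.56667/60 = 88.7594444
  N → positive
  λ: 90° + 4/60 + 16.3/3600 = 90 + 0.066667 + 0.004528 = 90.0711944
  W → negative
Point 3:
  Latitude: 14′ + 51.6″ = 14.86000′; 36 + 14.86000/60 = 36.2476667
  N ⇒ keep positive
  Longitude: 85° + 20/60 + 16/3600 = 85 + 0.333333 + 0.004444 = 85.3377778
  W ⇒ negate
Point 4:
  φ: 40° + 18/60 + 22.7/3600 = 40 + 0.300000 + 0.006306 = 40.3063056
  S ⇒ negate
  λ: 53′ + 55.6″ = 53.92667′; 9 + 53.92667/60 = 9.8987778
  W → negative
Point 5:
  Latitude: 77 + 0/60 + 19.3/3600 = 77.0053611
  N → positive
  λ: 178° + 58/60 + 36/3600 = 178 + 0.966667 + 0.010000 = 178.9766667
  W → negative

1. -75.809361, 32.638083
2. 88.759444, -90.071194
3. 36.247667, -85.337778
4. -40.306306, -9.898778
5. 77.005361, -178.976667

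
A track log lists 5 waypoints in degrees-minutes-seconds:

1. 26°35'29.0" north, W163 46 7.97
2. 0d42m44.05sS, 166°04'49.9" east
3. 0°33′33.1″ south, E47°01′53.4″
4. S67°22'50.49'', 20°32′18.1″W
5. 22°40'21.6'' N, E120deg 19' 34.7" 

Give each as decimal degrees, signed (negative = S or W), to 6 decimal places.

Point 1:
  φ: 35′ + 29″ = 35.48333′; 26 + 35.48333/60 = 26.5913889
  N → positive
  Longitude: 46′ + 7.97″ = 46.13283′; 163 + 46.13283/60 = 163.7688806
  W ⇒ negate
Point 2:
  Latitude: 0° + 42/60 + 44.05/3600 = 0 + 0.700000 + 0.012236 = 0.7122361
  S ⇒ negate
  Lon: 4′ + 49.9″ = 4.83167′; 166 + 4.83167/60 = 166.0805278
  E ⇒ keep positive
Point 3:
  Latitude: 33′ + 33.1″ = 33.55167′; 0 + 33.55167/60 = 0.5591944
  S ⇒ negate
  Lon: 47° + 1/60 + 53.4/3600 = 47 + 0.016667 + 0.014833 = 47.0315000
  E ⇒ keep positive
Point 4:
  Lat: 22′ + 50.49″ = 22.84150′; 67 + 22.84150/60 = 67.3806917
  S ⇒ negate
  Lon: 32′ + 18.1″ = 32.30167′; 20 + 32.30167/60 = 20.5383611
  W → negative
Point 5:
  Latitude: 40′ + 21.6″ = 40.36000′; 22 + 40.36000/60 = 22.6726667
  N → positive
  λ: 19′ + 34.7″ = 19.57833′; 120 + 19.57833/60 = 120.3263056
  E ⇒ keep positive

1. 26.591389, -163.768881
2. -0.712236, 166.080528
3. -0.559194, 47.031500
4. -67.380692, -20.538361
5. 22.672667, 120.326306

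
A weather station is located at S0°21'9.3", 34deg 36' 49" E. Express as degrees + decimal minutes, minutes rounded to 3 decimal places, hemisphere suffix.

0° 21.155′ S, 34° 36.817′ E

φ: seconds/60 = 0.15500; minutes = 21 + 0.15500 = 21.15500
Longitude: seconds/60 = 0.81667; minutes = 36 + 0.81667 = 36.81667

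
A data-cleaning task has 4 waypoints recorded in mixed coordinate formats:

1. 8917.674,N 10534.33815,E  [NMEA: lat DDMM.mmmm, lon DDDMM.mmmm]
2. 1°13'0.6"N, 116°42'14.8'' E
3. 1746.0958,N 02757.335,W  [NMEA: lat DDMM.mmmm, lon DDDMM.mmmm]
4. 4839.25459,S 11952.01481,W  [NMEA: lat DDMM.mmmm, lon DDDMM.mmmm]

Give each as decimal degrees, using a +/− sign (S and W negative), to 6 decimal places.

Point 1:
  Lat: degrees = first 2 digits = 89, minutes = 17.674; 89 + 17.674/60 = 89.2945667
  N → positive
  Lon: degrees = first 3 digits = 105, minutes = 34.33815; 105 + 34.33815/60 = 105.5723025
  E ⇒ keep positive
Point 2:
  φ: 1° + 13/60 + 0.6/3600 = 1 + 0.216667 + 0.000167 = 1.2168333
  N → positive
  Lon: 116° + 42/60 + 14.8/3600 = 116 + 0.700000 + 0.004111 = 116.7041111
  E ⇒ keep positive
Point 3:
  Lat: degrees = first 2 digits = 17, minutes = 46.0958; 17 + 46.0958/60 = 17.7682633
  N ⇒ keep positive
  λ: split at 3 digits → 027° and 57.335′; 27 + 57.335/60 = 27.9555833
  hemisphere W, so the sign is −
Point 4:
  Latitude: split at 2 digits → 48° and 39.25459′; 48 + 39.25459/60 = 48.6542432
  hemisphere S, so the sign is −
  λ: split at 3 digits → 119° and 52.01481′; 119 + 52.01481/60 = 119.8669135
  hemisphere W, so the sign is −

1. 89.294567, 105.572303
2. 1.216833, 116.704111
3. 17.768263, -27.955583
4. -48.654243, -119.866914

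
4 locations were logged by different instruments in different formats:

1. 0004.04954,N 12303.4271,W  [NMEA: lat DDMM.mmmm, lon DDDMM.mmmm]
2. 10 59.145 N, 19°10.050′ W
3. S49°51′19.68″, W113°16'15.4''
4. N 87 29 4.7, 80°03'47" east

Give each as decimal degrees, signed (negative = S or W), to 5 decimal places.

Point 1:
  Latitude: split at 2 digits → 00° and 4.04954′; 0 + 4.04954/60 = 0.067492
  N → positive
  Lon: degrees = first 3 digits = 123, minutes = 3.4271; 123 + 3.4271/60 = 123.057118
  W → negative
Point 2:
  Latitude: 59.145′ = 0.985750°; total 10.985750
  N → positive
  λ: 10.05′ = 0.167500°; total 19.167500
  W ⇒ negate
Point 3:
  φ: 51′ + 19.68″ = 51.32800′; 49 + 51.32800/60 = 49.855467
  hemisphere S, so the sign is −
  λ: 113° + 16/60 + 15.4/3600 = 113 + 0.266667 + 0.004278 = 113.270944
  W ⇒ negate
Point 4:
  Latitude: 87 + 29/60 + 4.7/3600 = 87.484639
  N → positive
  λ: 80° + 3/60 + 47/3600 = 80 + 0.050000 + 0.013056 = 80.063056
  E ⇒ keep positive

1. 0.06749, -123.05712
2. 10.98575, -19.16750
3. -49.85547, -113.27094
4. 87.48464, 80.06306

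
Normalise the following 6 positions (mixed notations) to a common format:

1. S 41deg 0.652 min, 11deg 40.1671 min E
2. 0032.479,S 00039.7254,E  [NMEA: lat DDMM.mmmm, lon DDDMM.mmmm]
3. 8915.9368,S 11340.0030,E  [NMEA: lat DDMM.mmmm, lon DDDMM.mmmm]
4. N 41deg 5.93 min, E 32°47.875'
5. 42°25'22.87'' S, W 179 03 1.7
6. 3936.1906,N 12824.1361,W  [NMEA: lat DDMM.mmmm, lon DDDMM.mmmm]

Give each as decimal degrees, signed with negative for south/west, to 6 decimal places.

1. -41.010867, 11.669452
2. -0.541317, 0.662090
3. -89.265613, 113.666717
4. 41.098833, 32.797917
5. -42.423019, -179.050472
6. 39.603177, -128.402268

Point 1:
  φ: 41 + 0.652/60 = 41.0108667
  S ⇒ negate
  λ: 40.1671′ = 0.669452°; total 11.6694517
  E ⇒ keep positive
Point 2:
  Lat: degrees = first 2 digits = 0, minutes = 32.479; 0 + 32.479/60 = 0.5413167
  S ⇒ negate
  λ: split at 3 digits → 000° and 39.7254′; 0 + 39.7254/60 = 0.6620900
  E → positive
Point 3:
  Latitude: degrees = first 2 digits = 89, minutes = 15.9368; 89 + 15.9368/60 = 89.2656133
  S → negative
  Lon: split at 3 digits → 113° and 40.003′; 113 + 40.003/60 = 113.6667167
  E → positive
Point 4:
  φ: 5.93′ = 0.098833°; total 41.0988333
  N ⇒ keep positive
  Lon: 47.875′ = 0.797917°; total 32.7979167
  E → positive
Point 5:
  Latitude: 42° + 25/60 + 22.87/3600 = 42 + 0.416667 + 0.006353 = 42.4230194
  S → negative
  Longitude: 3′ + 1.7″ = 3.02833′; 179 + 3.02833/60 = 179.0504722
  W → negative
Point 6:
  Lat: split at 2 digits → 39° and 36.1906′; 39 + 36.1906/60 = 39.6031767
  N ⇒ keep positive
  λ: split at 3 digits → 128° and 24.1361′; 128 + 24.1361/60 = 128.4022683
  hemisphere W, so the sign is −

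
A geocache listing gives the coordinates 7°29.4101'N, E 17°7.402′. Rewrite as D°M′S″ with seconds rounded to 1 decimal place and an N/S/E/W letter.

φ: fractional minutes 0.41010 × 60 = 24.606″
Lon: fractional minutes 0.40200 × 60 = 24.120″

7°29′24.6″ N, 17°07′24.1″ E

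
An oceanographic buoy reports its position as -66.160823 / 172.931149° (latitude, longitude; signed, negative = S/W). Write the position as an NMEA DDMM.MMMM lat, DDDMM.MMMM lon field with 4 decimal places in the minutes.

Latitude is negative → S; |value| = 66.160823
φ: minutes = (66.160823 − 66) × 60 = 9.649380
Longitude: minutes = (172.931149 − 172) × 60 = 55.868940

6609.6494,S / 17255.8689,E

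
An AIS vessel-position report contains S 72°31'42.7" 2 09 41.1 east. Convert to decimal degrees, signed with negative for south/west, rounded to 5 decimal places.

-72.52853, 2.16142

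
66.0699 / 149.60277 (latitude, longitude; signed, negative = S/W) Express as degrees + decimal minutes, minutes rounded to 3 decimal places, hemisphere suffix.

Lat: fractional part 0.069900 → 4.19400 minutes
Longitude: 149° + 0.602770 × 60 = 149° 36.16620′

66° 4.194′ N, 149° 36.166′ E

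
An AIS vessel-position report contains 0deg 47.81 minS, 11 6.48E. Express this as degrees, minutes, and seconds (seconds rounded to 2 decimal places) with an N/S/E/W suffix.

0°47′48.60″ S, 11°06′28.80″ E

Latitude: fractional minutes 0.81000 × 60 = 48.6000″
λ: 6.48000′ → 6′ and 0.48000 × 60 = 28.8000″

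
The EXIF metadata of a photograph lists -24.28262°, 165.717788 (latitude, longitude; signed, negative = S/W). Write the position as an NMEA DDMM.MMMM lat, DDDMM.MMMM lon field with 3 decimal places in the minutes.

Latitude is negative → S; |value| = 24.282620
Lat: 24° + 0.282620 × 60 = 24° 16.95720′
Lon: 165° + 0.717788 × 60 = 165° 43.06728′

2416.957,S / 16543.067,E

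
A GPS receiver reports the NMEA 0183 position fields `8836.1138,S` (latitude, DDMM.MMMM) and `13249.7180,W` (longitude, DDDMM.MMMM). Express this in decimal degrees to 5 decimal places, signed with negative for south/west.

Latitude: split at 2 digits → 88° and 36.1138′; 88 + 36.1138/60 = 88.601897
S ⇒ negate
Longitude: split at 3 digits → 132° and 49.718′; 132 + 49.718/60 = 132.828633
W → negative

-88.60190, -132.82863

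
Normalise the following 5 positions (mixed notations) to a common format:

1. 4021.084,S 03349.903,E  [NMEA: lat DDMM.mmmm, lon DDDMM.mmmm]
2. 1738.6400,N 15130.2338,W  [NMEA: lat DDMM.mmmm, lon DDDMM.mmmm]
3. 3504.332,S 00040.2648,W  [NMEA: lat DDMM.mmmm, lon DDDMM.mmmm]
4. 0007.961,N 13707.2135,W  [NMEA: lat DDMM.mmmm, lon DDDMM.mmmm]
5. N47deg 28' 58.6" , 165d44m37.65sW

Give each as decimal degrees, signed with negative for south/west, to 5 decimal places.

Point 1:
  Lat: degrees = first 2 digits = 40, minutes = 21.084; 40 + 21.084/60 = 40.351400
  S ⇒ negate
  λ: split at 3 digits → 033° and 49.903′; 33 + 49.903/60 = 33.831717
  E ⇒ keep positive
Point 2:
  Latitude: degrees = first 2 digits = 17, minutes = 38.64; 17 + 38.64/60 = 17.644000
  N ⇒ keep positive
  Lon: degrees = first 3 digits = 151, minutes = 30.2338; 151 + 30.2338/60 = 151.503897
  W → negative
Point 3:
  φ: degrees = first 2 digits = 35, minutes = 4.332; 35 + 4.332/60 = 35.072200
  S → negative
  Lon: degrees = first 3 digits = 0, minutes = 40.2648; 0 + 40.2648/60 = 0.671080
  W → negative
Point 4:
  φ: split at 2 digits → 00° and 7.961′; 0 + 7.961/60 = 0.132683
  N ⇒ keep positive
  Longitude: degrees = first 3 digits = 137, minutes = 7.2135; 137 + 7.2135/60 = 137.120225
  W → negative
Point 5:
  Lat: 28′ + 58.6″ = 28.97667′; 47 + 28.97667/60 = 47.482944
  N → positive
  λ: 44′ + 37.65″ = 44.62750′; 165 + 44.62750/60 = 165.743792
  W → negative

1. -40.35140, 33.83172
2. 17.64400, -151.50390
3. -35.07220, -0.67108
4. 0.13268, -137.12023
5. 47.48294, -165.74379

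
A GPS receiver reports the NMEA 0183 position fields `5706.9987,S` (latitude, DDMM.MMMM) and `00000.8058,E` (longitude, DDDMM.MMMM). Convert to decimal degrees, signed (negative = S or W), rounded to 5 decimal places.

φ: split at 2 digits → 57° and 6.9987′; 57 + 6.9987/60 = 57.116645
hemisphere S, so the sign is −
Lon: degrees = first 3 digits = 0, minutes = 0.8058; 0 + 0.8058/60 = 0.013430
E → positive

-57.11665, 0.01343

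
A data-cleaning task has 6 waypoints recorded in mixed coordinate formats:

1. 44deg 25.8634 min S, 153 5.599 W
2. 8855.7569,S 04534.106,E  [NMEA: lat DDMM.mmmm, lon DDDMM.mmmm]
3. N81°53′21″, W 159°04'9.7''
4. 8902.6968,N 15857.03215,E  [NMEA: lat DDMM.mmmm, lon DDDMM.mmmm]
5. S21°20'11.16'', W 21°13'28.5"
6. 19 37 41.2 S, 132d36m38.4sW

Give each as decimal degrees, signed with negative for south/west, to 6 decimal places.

Point 1:
  φ: 44 + 25.8634/60 = 44.4310567
  S → negative
  λ: 153 + 5.599/60 = 153.0933167
  W → negative
Point 2:
  Lat: split at 2 digits → 88° and 55.7569′; 88 + 55.7569/60 = 88.9292817
  hemisphere S, so the sign is −
  Lon: split at 3 digits → 045° and 34.106′; 45 + 34.106/60 = 45.5684333
  E → positive
Point 3:
  Lat: 81 + 53/60 + 21/3600 = 81.8891667
  N ⇒ keep positive
  λ: 159° + 4/60 + 9.7/3600 = 159 + 0.066667 + 0.002694 = 159.0693611
  W ⇒ negate
Point 4:
  Lat: degrees = first 2 digits = 89, minutes = 2.6968; 89 + 2.6968/60 = 89.0449467
  N ⇒ keep positive
  Lon: split at 3 digits → 158° and 57.03215′; 158 + 57.03215/60 = 158.9505358
  E → positive
Point 5:
  Lat: 20′ + 11.16″ = 20.18600′; 21 + 20.18600/60 = 21.3364333
  hemisphere S, so the sign is −
  Longitude: 21° + 13/60 + 28.5/3600 = 21 + 0.216667 + 0.007917 = 21.2245833
  W → negative
Point 6:
  Latitude: 37′ + 41.2″ = 37.68667′; 19 + 37.68667/60 = 19.6281111
  S → negative
  Lon: 132 + 36/60 + 38.4/3600 = 132.6106667
  W ⇒ negate

1. -44.431057, -153.093317
2. -88.929282, 45.568433
3. 81.889167, -159.069361
4. 89.044947, 158.950536
5. -21.336433, -21.224583
6. -19.628111, -132.610667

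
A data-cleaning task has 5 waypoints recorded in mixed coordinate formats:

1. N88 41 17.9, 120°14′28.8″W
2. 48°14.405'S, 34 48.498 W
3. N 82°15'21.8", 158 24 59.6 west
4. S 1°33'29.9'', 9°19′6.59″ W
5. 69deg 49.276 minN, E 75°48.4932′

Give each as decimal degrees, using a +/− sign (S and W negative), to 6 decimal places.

1. 88.688306, -120.241333
2. -48.240083, -34.808300
3. 82.256056, -158.416556
4. -1.558306, -9.318497
5. 69.821267, 75.808220

Point 1:
  Lat: 88° + 41/60 + 17.9/3600 = 88 + 0.683333 + 0.004972 = 88.6883056
  N → positive
  Longitude: 120 + 14/60 + 28.8/3600 = 120.2413333
  hemisphere W, so the sign is −
Point 2:
  Latitude: 48 + 14.405/60 = 48.2400833
  hemisphere S, so the sign is −
  Lon: 48.498′ = 0.808300°; total 34.8083000
  W → negative
Point 3:
  Latitude: 82° + 15/60 + 21.8/3600 = 82 + 0.250000 + 0.006056 = 82.2560556
  N ⇒ keep positive
  Lon: 24′ + 59.6″ = 24.99333′; 158 + 24.99333/60 = 158.4165556
  W → negative
Point 4:
  Latitude: 33′ + 29.9″ = 33.49833′; 1 + 33.49833/60 = 1.5583056
  S → negative
  λ: 9 + 19/60 + 6.59/3600 = 9.3184972
  W → negative
Point 5:
  φ: 49.276′ = 0.821267°; total 69.8212667
  N → positive
  λ: 75 + 48.4932/60 = 75.8082200
  E ⇒ keep positive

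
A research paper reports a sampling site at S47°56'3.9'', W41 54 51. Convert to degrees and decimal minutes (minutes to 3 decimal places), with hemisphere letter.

47° 56.065′ S, 41° 54.850′ W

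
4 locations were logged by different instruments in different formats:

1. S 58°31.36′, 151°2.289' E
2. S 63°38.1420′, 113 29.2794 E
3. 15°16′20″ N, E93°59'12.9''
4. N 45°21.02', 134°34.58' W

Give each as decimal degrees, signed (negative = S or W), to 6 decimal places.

1. -58.522667, 151.038150
2. -63.635700, 113.487990
3. 15.272222, 93.986917
4. 45.350333, -134.576333

Point 1:
  Latitude: 58 + 31.36/60 = 58.5226667
  S → negative
  Lon: 151 + 2.289/60 = 151.0381500
  E ⇒ keep positive
Point 2:
  φ: 38.142′ = 0.635700°; total 63.6357000
  hemisphere S, so the sign is −
  Longitude: 113 + 29.2794/60 = 113.4879900
  E → positive
Point 3:
  φ: 15° + 16/60 + 20/3600 = 15 + 0.266667 + 0.005556 = 15.2722222
  N ⇒ keep positive
  Lon: 93° + 59/60 + 12.9/3600 = 93 + 0.983333 + 0.003583 = 93.9869167
  E ⇒ keep positive
Point 4:
  Lat: 21.02′ = 0.350333°; total 45.3503333
  N ⇒ keep positive
  λ: 134 + 34.58/60 = 134.5763333
  W → negative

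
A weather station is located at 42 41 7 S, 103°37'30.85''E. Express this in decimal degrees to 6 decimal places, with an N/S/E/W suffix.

Lat: 41′ + 7″ = 41.11667′; 42 + 41.11667/60 = 42.6852778
Longitude: 37′ + 30.85″ = 37.51417′; 103 + 37.51417/60 = 103.6252361

42.685278° S, 103.625236° E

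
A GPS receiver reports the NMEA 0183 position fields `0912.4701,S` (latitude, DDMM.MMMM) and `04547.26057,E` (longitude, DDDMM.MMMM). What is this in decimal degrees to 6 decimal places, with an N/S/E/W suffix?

9.207835° S, 45.787676° E

φ: degrees = first 2 digits = 9, minutes = 12.4701; 9 + 12.4701/60 = 9.2078350
Longitude: degrees = first 3 digits = 45, minutes = 47.26057; 45 + 47.26057/60 = 45.7876762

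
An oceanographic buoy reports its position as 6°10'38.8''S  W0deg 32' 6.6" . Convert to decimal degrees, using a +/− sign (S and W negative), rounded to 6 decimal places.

-6.177444, -0.535167

φ: 10′ + 38.8″ = 10.64667′; 6 + 10.64667/60 = 6.1774444
S ⇒ negate
λ: 32′ + 6.6″ = 32.11000′; 0 + 32.11000/60 = 0.5351667
W → negative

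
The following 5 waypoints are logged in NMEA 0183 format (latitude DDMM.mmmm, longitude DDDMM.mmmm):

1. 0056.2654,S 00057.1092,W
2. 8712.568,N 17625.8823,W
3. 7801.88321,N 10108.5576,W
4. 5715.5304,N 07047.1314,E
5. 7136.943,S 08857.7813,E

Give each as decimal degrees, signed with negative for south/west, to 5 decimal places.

Point 1:
  Latitude: degrees = first 2 digits = 0, minutes = 56.2654; 0 + 56.2654/60 = 0.937757
  hemisphere S, so the sign is −
  λ: degrees = first 3 digits = 0, minutes = 57.1092; 0 + 57.1092/60 = 0.951820
  hemisphere W, so the sign is −
Point 2:
  Lat: split at 2 digits → 87° and 12.568′; 87 + 12.568/60 = 87.209467
  N → positive
  Longitude: degrees = first 3 digits = 176, minutes = 25.8823; 176 + 25.8823/60 = 176.431372
  hemisphere W, so the sign is −
Point 3:
  Lat: degrees = first 2 digits = 78, minutes = 1.88321; 78 + 1.88321/60 = 78.031387
  N ⇒ keep positive
  λ: degrees = first 3 digits = 101, minutes = 8.5576; 101 + 8.5576/60 = 101.142627
  W ⇒ negate
Point 4:
  φ: split at 2 digits → 57° and 15.5304′; 57 + 15.5304/60 = 57.258840
  N → positive
  λ: split at 3 digits → 070° and 47.1314′; 70 + 47.1314/60 = 70.785523
  E → positive
Point 5:
  Lat: degrees = first 2 digits = 71, minutes = 36.943; 71 + 36.943/60 = 71.615717
  S ⇒ negate
  Longitude: split at 3 digits → 088° and 57.7813′; 88 + 57.7813/60 = 88.963022
  E → positive

1. -0.93776, -0.95182
2. 87.20947, -176.43137
3. 78.03139, -101.14263
4. 57.25884, 70.78552
5. -71.61572, 88.96302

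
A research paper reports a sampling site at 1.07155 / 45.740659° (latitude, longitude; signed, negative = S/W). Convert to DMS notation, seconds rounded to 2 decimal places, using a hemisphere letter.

Lat: 0.071550° → 4.29300′; 0.29300 × 60 = 17.5800″
Longitude: 0.740659 × 60 = 44.43954′ → 44′, remainder × 60 = 26.3724″

1°04′17.58″ N, 45°44′26.37″ E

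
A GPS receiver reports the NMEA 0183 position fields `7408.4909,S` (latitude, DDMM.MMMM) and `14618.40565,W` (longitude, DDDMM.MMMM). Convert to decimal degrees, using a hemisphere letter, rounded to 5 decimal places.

Lat: split at 2 digits → 74° and 8.4909′; 74 + 8.4909/60 = 74.141515
λ: split at 3 digits → 146° and 18.40565′; 146 + 18.40565/60 = 146.306761

74.14152° S, 146.30676° W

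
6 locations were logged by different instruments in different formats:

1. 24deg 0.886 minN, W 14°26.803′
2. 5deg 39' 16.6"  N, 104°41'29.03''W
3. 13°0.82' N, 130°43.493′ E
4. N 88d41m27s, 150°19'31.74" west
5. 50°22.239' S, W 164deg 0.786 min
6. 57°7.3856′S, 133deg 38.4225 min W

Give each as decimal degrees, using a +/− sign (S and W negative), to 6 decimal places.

Point 1:
  Lat: 0.886′ = 0.014767°; total 24.0147667
  N ⇒ keep positive
  Longitude: 14 + 26.803/60 = 14.4467167
  W ⇒ negate
Point 2:
  Latitude: 39′ + 16.6″ = 39.27667′; 5 + 39.27667/60 = 5.6546111
  N ⇒ keep positive
  Lon: 104 + 41/60 + 29.03/3600 = 104.6913972
  W ⇒ negate
Point 3:
  Latitude: 0.82′ = 0.013667°; total 13.0136667
  N → positive
  λ: 130 + 43.493/60 = 130.7248833
  E ⇒ keep positive
Point 4:
  Lat: 41′ + 27″ = 41.45000′; 88 + 41.45000/60 = 88.6908333
  N ⇒ keep positive
  Lon: 150 + 19/60 + 31.74/3600 = 150.3254833
  W → negative
Point 5:
  Latitude: 22.239′ = 0.370650°; total 50.3706500
  S ⇒ negate
  Longitude: 164 + 0.786/60 = 164.0131000
  W → negative
Point 6:
  Latitude: 57 + 7.3856/60 = 57.1230933
  hemisphere S, so the sign is −
  Longitude: 38.4225′ = 0.640375°; total 133.6403750
  W ⇒ negate

1. 24.014767, -14.446717
2. 5.654611, -104.691397
3. 13.013667, 130.724883
4. 88.690833, -150.325483
5. -50.370650, -164.013100
6. -57.123093, -133.640375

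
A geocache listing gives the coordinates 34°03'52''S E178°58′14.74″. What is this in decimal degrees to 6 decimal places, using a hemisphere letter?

Lat: 34° + 3/60 + 52/3600 = 34 + 0.050000 + 0.014444 = 34.0644444
Longitude: 58′ + 14.74″ = 58.24567′; 178 + 58.24567/60 = 178.9707611

34.064444° S, 178.970761° E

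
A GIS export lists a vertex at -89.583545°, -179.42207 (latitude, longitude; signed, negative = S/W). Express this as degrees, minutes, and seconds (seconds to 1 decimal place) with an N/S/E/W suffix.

89°35′0.8″ S, 179°25′19.5″ W

Latitude is negative → S; |value| = 89.583545
Lat: whole degrees 89; 35.01270′ → 35′ and 0.762″
Longitude is negative → W; |value| = 179.422070
λ: whole degrees 179; 25.32420′ → 25′ and 19.452″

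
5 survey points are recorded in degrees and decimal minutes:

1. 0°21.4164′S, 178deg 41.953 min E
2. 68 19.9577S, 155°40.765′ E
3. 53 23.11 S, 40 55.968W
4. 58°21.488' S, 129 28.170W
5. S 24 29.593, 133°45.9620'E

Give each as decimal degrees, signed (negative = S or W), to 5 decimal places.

1. -0.35694, 178.69922
2. -68.33263, 155.67942
3. -53.38517, -40.93280
4. -58.35813, -129.46950
5. -24.49322, 133.76603

Point 1:
  Latitude: 21.4164′ = 0.356940°; total 0.356940
  S ⇒ negate
  Lon: 41.953′ = 0.699217°; total 178.699217
  E ⇒ keep positive
Point 2:
  Latitude: 19.9577′ = 0.332628°; total 68.332628
  S → negative
  λ: 155 + 40.765/60 = 155.679417
  E → positive
Point 3:
  Latitude: 53 + 23.11/60 = 53.385167
  S ⇒ negate
  Lon: 55.968′ = 0.932800°; total 40.932800
  W ⇒ negate
Point 4:
  Lat: 58 + 21.488/60 = 58.358133
  hemisphere S, so the sign is −
  λ: 28.17′ = 0.469500°; total 129.469500
  W → negative
Point 5:
  φ: 24 + 29.593/60 = 24.493217
  hemisphere S, so the sign is −
  Lon: 133 + 45.962/60 = 133.766033
  E → positive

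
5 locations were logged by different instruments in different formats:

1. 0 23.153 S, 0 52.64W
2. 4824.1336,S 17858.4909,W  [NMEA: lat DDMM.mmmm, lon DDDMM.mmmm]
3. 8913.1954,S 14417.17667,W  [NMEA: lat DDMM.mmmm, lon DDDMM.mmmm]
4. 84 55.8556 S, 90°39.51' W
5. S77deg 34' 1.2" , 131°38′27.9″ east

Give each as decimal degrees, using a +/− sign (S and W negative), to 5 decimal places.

Point 1:
  Lat: 0 + 23.153/60 = 0.385883
  S → negative
  Longitude: 52.64′ = 0.877333°; total 0.877333
  hemisphere W, so the sign is −
Point 2:
  Lat: split at 2 digits → 48° and 24.1336′; 48 + 24.1336/60 = 48.402227
  hemisphere S, so the sign is −
  λ: split at 3 digits → 178° and 58.4909′; 178 + 58.4909/60 = 178.974848
  W ⇒ negate
Point 3:
  Latitude: split at 2 digits → 89° and 13.1954′; 89 + 13.1954/60 = 89.219923
  hemisphere S, so the sign is −
  λ: degrees = first 3 digits = 144, minutes = 17.17667; 144 + 17.17667/60 = 144.286278
  W → negative
Point 4:
  Latitude: 55.8556′ = 0.930927°; total 84.930927
  S → negative
  Lon: 39.51′ = 0.658500°; total 90.658500
  W ⇒ negate
Point 5:
  Lat: 77 + 34/60 + 1.2/3600 = 77.567000
  hemisphere S, so the sign is −
  Lon: 131 + 38/60 + 27.9/3600 = 131.641083
  E → positive

1. -0.38588, -0.87733
2. -48.40223, -178.97485
3. -89.21992, -144.28628
4. -84.93093, -90.65850
5. -77.56700, 131.64108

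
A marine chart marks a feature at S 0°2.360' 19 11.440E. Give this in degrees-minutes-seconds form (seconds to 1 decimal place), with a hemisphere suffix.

φ: 2.36000′ → 2′ and 0.36000 × 60 = 21.600″
Longitude: fractional minutes 0.44000 × 60 = 26.400″

0°02′21.6″ S, 19°11′26.4″ E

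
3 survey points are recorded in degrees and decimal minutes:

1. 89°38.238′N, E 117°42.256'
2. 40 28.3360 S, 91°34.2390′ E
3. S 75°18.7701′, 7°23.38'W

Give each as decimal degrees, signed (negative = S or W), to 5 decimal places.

1. 89.63730, 117.70427
2. -40.47227, 91.57065
3. -75.31284, -7.38967

Point 1:
  Latitude: 38.238′ = 0.637300°; total 89.637300
  N → positive
  λ: 117 + 42.256/60 = 117.704267
  E → positive
Point 2:
  Latitude: 28.336′ = 0.472267°; total 40.472267
  S ⇒ negate
  λ: 34.239′ = 0.570650°; total 91.570650
  E → positive
Point 3:
  Latitude: 75 + 18.7701/60 = 75.312835
  S → negative
  λ: 23.38′ = 0.389667°; total 7.389667
  W ⇒ negate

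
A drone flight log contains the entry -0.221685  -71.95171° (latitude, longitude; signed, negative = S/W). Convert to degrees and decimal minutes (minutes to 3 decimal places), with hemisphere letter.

0° 13.301′ S, 71° 57.103′ W

Latitude is negative → S; |value| = 0.221685
φ: minutes = (0.221685 − 0) × 60 = 13.30110
Longitude is negative → W; |value| = 71.951710
Lon: fractional part 0.951710 → 57.10260 minutes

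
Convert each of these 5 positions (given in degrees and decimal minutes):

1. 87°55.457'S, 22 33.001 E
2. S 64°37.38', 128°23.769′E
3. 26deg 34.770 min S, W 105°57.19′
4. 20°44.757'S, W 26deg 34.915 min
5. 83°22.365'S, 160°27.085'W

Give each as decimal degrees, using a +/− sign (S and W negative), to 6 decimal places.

1. -87.924283, 22.550017
2. -64.623000, 128.396150
3. -26.579500, -105.953167
4. -20.745950, -26.581917
5. -83.372750, -160.451417

Point 1:
  Latitude: 87 + 55.457/60 = 87.9242833
  hemisphere S, so the sign is −
  Longitude: 33.001′ = 0.550017°; total 22.5500167
  E ⇒ keep positive
Point 2:
  Lat: 37.38′ = 0.623000°; total 64.6230000
  S → negative
  λ: 128 + 23.769/60 = 128.3961500
  E ⇒ keep positive
Point 3:
  φ: 34.77′ = 0.579500°; total 26.5795000
  S ⇒ negate
  Longitude: 105 + 57.19/60 = 105.9531667
  W ⇒ negate
Point 4:
  Lat: 44.757′ = 0.745950°; total 20.7459500
  S → negative
  λ: 26 + 34.915/60 = 26.5819167
  W ⇒ negate
Point 5:
  φ: 22.365′ = 0.372750°; total 83.3727500
  S → negative
  Longitude: 160 + 27.085/60 = 160.4514167
  hemisphere W, so the sign is −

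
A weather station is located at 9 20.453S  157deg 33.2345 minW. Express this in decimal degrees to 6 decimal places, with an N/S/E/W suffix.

9.340883° S, 157.553908° W

φ: 9 + 20.453/60 = 9.3408833
Longitude: 157 + 33.2345/60 = 157.5539083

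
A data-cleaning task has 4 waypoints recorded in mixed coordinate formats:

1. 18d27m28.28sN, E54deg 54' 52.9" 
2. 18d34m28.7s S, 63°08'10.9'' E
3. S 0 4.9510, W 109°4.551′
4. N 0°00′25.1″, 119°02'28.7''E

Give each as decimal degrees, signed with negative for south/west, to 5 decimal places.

1. 18.45786, 54.91469
2. -18.57464, 63.13636
3. -0.08252, -109.07585
4. 0.00697, 119.04131

Point 1:
  Lat: 27′ + 28.28″ = 27.47133′; 18 + 27.47133/60 = 18.457856
  N ⇒ keep positive
  Lon: 54′ + 52.9″ = 54.88167′; 54 + 54.88167/60 = 54.914694
  E ⇒ keep positive
Point 2:
  φ: 18° + 34/60 + 28.7/3600 = 18 + 0.566667 + 0.007972 = 18.574639
  S → negative
  λ: 8′ + 10.9″ = 8.18167′; 63 + 8.18167/60 = 63.136361
  E ⇒ keep positive
Point 3:
  Lat: 0 + 4.951/60 = 0.082517
  hemisphere S, so the sign is −
  Lon: 4.551′ = 0.075850°; total 109.075850
  W ⇒ negate
Point 4:
  φ: 0 + 0/60 + 25.1/3600 = 0.006972
  N ⇒ keep positive
  Longitude: 119 + 2/60 + 28.7/3600 = 119.041306
  E → positive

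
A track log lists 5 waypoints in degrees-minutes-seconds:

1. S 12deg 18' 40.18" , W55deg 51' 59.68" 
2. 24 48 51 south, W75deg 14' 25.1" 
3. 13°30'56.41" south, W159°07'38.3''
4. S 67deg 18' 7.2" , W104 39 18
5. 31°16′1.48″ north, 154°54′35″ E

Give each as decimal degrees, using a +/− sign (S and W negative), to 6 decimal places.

1. -12.311161, -55.866578
2. -24.814167, -75.240306
3. -13.515669, -159.127306
4. -67.302000, -104.655000
5. 31.267078, 154.909722

Point 1:
  φ: 12° + 18/60 + 40.18/3600 = 12 + 0.300000 + 0.011161 = 12.3111611
  hemisphere S, so the sign is −
  λ: 51′ + 59.68″ = 51.99467′; 55 + 51.99467/60 = 55.8665778
  hemisphere W, so the sign is −
Point 2:
  Lat: 24° + 48/60 + 51/3600 = 24 + 0.800000 + 0.014167 = 24.8141667
  S ⇒ negate
  Longitude: 14′ + 25.1″ = 14.41833′; 75 + 14.41833/60 = 75.2403056
  hemisphere W, so the sign is −
Point 3:
  Lat: 13 + 30/60 + 56.41/3600 = 13.5156694
  S ⇒ negate
  Longitude: 159° + 7/60 + 38.3/3600 = 159 + 0.116667 + 0.010639 = 159.1273056
  hemisphere W, so the sign is −
Point 4:
  φ: 67 + 18/60 + 7.2/3600 = 67.3020000
  S ⇒ negate
  λ: 104° + 39/60 + 18/3600 = 104 + 0.650000 + 0.005000 = 104.6550000
  W ⇒ negate
Point 5:
  φ: 31° + 16/60 + 1.48/3600 = 31 + 0.266667 + 0.000411 = 31.2670778
  N → positive
  Longitude: 154 + 54/60 + 35/3600 = 154.9097222
  E → positive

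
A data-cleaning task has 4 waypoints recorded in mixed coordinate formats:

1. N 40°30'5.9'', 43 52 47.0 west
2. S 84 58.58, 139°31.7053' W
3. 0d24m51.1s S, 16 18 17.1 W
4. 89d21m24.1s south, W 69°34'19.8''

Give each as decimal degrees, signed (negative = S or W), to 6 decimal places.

1. 40.501639, -43.879722
2. -84.976333, -139.528422
3. -0.414194, -16.304750
4. -89.356694, -69.572167

Point 1:
  φ: 40 + 30/60 + 5.9/3600 = 40.5016389
  N ⇒ keep positive
  Lon: 43 + 52/60 + 47/3600 = 43.8797222
  W ⇒ negate
Point 2:
  Lat: 58.58′ = 0.976333°; total 84.9763333
  S → negative
  λ: 139 + 31.7053/60 = 139.5284217
  hemisphere W, so the sign is −
Point 3:
  Latitude: 0 + 24/60 + 51.1/3600 = 0.4141944
  S ⇒ negate
  λ: 16° + 18/60 + 17.1/3600 = 16 + 0.300000 + 0.004750 = 16.3047500
  W ⇒ negate
Point 4:
  φ: 89 + 21/60 + 24.1/3600 = 89.3566944
  S ⇒ negate
  Longitude: 69° + 34/60 + 19.8/3600 = 69 + 0.566667 + 0.005500 = 69.5721667
  W ⇒ negate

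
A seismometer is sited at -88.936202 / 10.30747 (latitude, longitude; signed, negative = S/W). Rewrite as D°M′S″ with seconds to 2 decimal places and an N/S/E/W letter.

88°56′10.33″ S, 10°18′26.89″ E

Latitude is negative → S; |value| = 88.936202
Latitude: whole degrees 88; 56.17212′ → 56′ and 10.3272″
λ: 0.307470° → 18.44820′; 0.44820 × 60 = 26.8920″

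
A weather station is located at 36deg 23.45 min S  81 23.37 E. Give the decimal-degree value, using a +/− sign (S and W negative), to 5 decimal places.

Lat: 36 + 23.45/60 = 36.390833
hemisphere S, so the sign is −
λ: 23.37′ = 0.389500°; total 81.389500
E ⇒ keep positive

-36.39083, 81.38950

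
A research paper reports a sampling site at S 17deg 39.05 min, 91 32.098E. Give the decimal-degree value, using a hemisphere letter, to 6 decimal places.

17.650833° S, 91.534967° E

Lat: 39.05′ = 0.650833°; total 17.6508333
Longitude: 91 + 32.098/60 = 91.5349667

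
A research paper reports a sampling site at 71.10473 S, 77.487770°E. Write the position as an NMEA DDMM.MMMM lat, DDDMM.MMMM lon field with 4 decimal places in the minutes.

φ: minutes = (71.104730 − 71) × 60 = 6.283800
λ: fractional part 0.487770 → 29.266200 minutes

7106.2838,S / 07729.2662,E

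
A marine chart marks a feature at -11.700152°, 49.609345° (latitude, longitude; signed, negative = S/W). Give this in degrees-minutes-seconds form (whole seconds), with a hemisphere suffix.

Latitude is negative → S; |value| = 11.700152
φ: whole degrees 11; 42.00912′ → 42′ and 0.55″
Lon: whole degrees 49; 36.56070′ → 36′ and 33.64″

11°42′1″ S, 49°36′34″ E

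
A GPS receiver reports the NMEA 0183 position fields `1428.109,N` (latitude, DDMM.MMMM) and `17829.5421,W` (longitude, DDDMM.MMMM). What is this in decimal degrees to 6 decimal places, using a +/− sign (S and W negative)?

Latitude: degrees = first 2 digits = 14, minutes = 28.109; 14 + 28.109/60 = 14.4684833
N → positive
λ: split at 3 digits → 178° and 29.5421′; 178 + 29.5421/60 = 178.4923683
hemisphere W, so the sign is −

14.468483, -178.492368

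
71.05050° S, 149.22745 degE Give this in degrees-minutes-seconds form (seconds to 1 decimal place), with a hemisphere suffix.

71°03′1.8″ S, 149°13′38.8″ E

Lat: whole degrees 71; 3.03000′ → 3′ and 1.800″
Longitude: whole degrees 149; 13.64700′ → 13′ and 38.820″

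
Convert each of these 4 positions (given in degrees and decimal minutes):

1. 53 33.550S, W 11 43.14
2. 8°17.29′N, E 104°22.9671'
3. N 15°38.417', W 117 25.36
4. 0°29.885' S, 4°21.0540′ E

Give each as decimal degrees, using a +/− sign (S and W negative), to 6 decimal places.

Point 1:
  Lat: 33.55′ = 0.559167°; total 53.5591667
  S ⇒ negate
  Longitude: 43.14′ = 0.719000°; total 11.7190000
  W → negative
Point 2:
  φ: 17.29′ = 0.288167°; total 8.2881667
  N → positive
  λ: 104 + 22.9671/60 = 104.3827850
  E → positive
Point 3:
  φ: 15 + 38.417/60 = 15.6402833
  N → positive
  λ: 117 + 25.36/60 = 117.4226667
  W → negative
Point 4:
  φ: 0 + 29.885/60 = 0.4980833
  S → negative
  λ: 4 + 21.054/60 = 4.3509000
  E → positive

1. -53.559167, -11.719000
2. 8.288167, 104.382785
3. 15.640283, -117.422667
4. -0.498083, 4.350900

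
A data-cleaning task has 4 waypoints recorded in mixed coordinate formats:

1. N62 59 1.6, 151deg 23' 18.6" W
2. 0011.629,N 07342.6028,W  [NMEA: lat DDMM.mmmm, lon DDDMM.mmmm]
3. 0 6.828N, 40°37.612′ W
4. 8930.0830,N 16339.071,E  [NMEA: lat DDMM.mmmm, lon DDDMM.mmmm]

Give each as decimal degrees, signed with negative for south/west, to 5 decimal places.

1. 62.98378, -151.38850
2. 0.19382, -73.71005
3. 0.11380, -40.62687
4. 89.50138, 163.65118

Point 1:
  φ: 62° + 59/60 + 1.6/3600 = 62 + 0.983333 + 0.000444 = 62.983778
  N ⇒ keep positive
  Longitude: 151° + 23/60 + 18.6/3600 = 151 + 0.383333 + 0.005167 = 151.388500
  hemisphere W, so the sign is −
Point 2:
  Latitude: degrees = first 2 digits = 0, minutes = 11.629; 0 + 11.629/60 = 0.193817
  N ⇒ keep positive
  λ: degrees = first 3 digits = 73, minutes = 42.6028; 73 + 42.6028/60 = 73.710047
  hemisphere W, so the sign is −
Point 3:
  Latitude: 0 + 6.828/60 = 0.113800
  N ⇒ keep positive
  Longitude: 40 + 37.612/60 = 40.626867
  W ⇒ negate
Point 4:
  φ: degrees = first 2 digits = 89, minutes = 30.083; 89 + 30.083/60 = 89.501383
  N ⇒ keep positive
  λ: degrees = first 3 digits = 163, minutes = 39.071; 163 + 39.071/60 = 163.651183
  E ⇒ keep positive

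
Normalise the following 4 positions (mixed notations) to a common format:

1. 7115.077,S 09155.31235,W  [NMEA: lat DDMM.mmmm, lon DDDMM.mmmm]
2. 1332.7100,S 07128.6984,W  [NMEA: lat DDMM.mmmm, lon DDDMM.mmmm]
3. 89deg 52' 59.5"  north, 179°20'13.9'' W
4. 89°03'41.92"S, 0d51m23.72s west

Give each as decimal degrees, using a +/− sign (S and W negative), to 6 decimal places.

Point 1:
  Latitude: split at 2 digits → 71° and 15.077′; 71 + 15.077/60 = 71.2512833
  hemisphere S, so the sign is −
  Longitude: split at 3 digits → 091° and 55.31235′; 91 + 55.31235/60 = 91.9218725
  W ⇒ negate
Point 2:
  Latitude: split at 2 digits → 13° and 32.71′; 13 + 32.71/60 = 13.5451667
  S → negative
  Longitude: split at 3 digits → 071° and 28.6984′; 71 + 28.6984/60 = 71.4783067
  W ⇒ negate
Point 3:
  Lat: 89 + 52/60 + 59.5/3600 = 89.8831944
  N ⇒ keep positive
  Lon: 179° + 20/60 + 13.9/3600 = 179 + 0.333333 + 0.003861 = 179.3371944
  W ⇒ negate
Point 4:
  φ: 3′ + 41.92″ = 3.69867′; 89 + 3.69867/60 = 89.0616444
  S → negative
  λ: 51′ + 23.72″ = 51.39533′; 0 + 51.39533/60 = 0.8565889
  W ⇒ negate

1. -71.251283, -91.921873
2. -13.545167, -71.478307
3. 89.883194, -179.337194
4. -89.061644, -0.856589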